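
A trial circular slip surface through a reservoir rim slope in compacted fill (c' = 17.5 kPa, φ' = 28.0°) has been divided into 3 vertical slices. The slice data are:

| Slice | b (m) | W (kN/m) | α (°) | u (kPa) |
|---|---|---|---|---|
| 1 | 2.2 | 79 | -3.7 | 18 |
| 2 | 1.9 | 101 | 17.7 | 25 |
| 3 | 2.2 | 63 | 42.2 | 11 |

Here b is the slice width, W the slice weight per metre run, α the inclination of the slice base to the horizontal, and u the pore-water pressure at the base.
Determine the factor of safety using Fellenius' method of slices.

Ordinary method of slices: FS = Σ[c'·Δl_i + (W_i cosα_i − u_i·Δl_i)·tanφ'] / Σ W_i sinα_i, with Δl_i = b_i / cosα_i.
Slice 1: Δl = 2.2/cos(-3.7°) = 2.205 m; N'_1 = 79·cos(-3.7°) − 18·2.205 = 39.2; c'Δl = 38.58; W sinα = -5.1
Slice 2: Δl = 1.9/cos17.7° = 1.994 m; N'_2 = 101·cos17.7° − 25·1.994 = 46.4; c'Δl = 34.90; W sinα = 30.7
Slice 3: Δl = 2.2/cos42.2° = 2.970 m; N'_3 = 63·cos42.2° − 11·2.970 = 14.0; c'Δl = 51.97; W sinα = 42.3
Σc'Δl = 125.5 kN/m; ΣN' = 99.5 kN/m; ΣW sinα = 67.9 kN/m
Resisting = 125.5 + 99.5·tan28.0° = 125.5 + 52.9 = 178.4 kN/m
FS = 178.4 / 67.9 = 2.626

FS = 2.63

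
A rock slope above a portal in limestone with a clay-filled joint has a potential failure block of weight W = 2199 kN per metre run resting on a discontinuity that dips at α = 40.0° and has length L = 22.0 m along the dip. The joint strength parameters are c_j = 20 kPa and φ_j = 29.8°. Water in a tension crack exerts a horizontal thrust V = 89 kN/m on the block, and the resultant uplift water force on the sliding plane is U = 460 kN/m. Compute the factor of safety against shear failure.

FS = 0.75

Resolving the block weight along and normal to the plane and applying the Mohr–Coulomb strength on the joint:
N' = W cosα − U − V sinα = 2199·cos40.0° − 460 − 89·sin40.0° = 1167.3 kN/m
Driving force T = W sinα + V cosα = 2199·sin40.0° + 89·cos40.0° = 1481.7 kN/m
Resisting force R = c_j·L + N'·tanφ_j = 20·22.0 + 1167.3·tan29.8° = 440.0 + 668.5 = 1108.5 kN/m
FS = R / T = 1108.5 / 1481.7 = 0.748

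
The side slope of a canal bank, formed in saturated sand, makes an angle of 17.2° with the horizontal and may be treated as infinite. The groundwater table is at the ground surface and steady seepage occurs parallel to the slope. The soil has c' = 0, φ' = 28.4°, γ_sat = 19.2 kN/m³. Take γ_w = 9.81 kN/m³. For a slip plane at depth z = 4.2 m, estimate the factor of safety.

FS = 0.85

With seepage parallel to the slope and the water table at the surface, the effective normal stress on the slip plane uses the buoyant unit weight γ' = γ_sat − γ_w while the driving shear stress uses γ_sat:
FS = [c' + γ' z cos²β tanφ'] / [γ_sat z sinβ cosβ]
(For c' = 0 this reduces to FS = (γ'/γ_sat)·tanφ'/tanβ.)
γ' = 19.2 − 9.81 = 9.39 kN/m³
Numerator = 0.0 + 9.39·4.2·cos²17.2°·tan28.4° = 0.0 + 9.39·4.2·0.9126·0.5407 = 19.459 kPa
Denominator = 19.2·4.2·sin17.2°·cos17.2° = 19.2·4.2·0.2957·0.9553 = 22.779 kPa
FS = 19.459 / 22.779 = 0.854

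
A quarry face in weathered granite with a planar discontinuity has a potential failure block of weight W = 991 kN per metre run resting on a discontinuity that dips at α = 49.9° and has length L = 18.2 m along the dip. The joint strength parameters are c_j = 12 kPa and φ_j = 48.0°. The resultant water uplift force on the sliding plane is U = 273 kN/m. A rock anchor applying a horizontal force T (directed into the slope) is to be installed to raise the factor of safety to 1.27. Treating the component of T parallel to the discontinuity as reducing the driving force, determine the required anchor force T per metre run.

T = 203 kN/m

Resolving forces along and normal to the sliding plane, with the horizontal anchor force T adding T·sinα to the effective normal force and T·cosα acting up the plane against the driving force:
FS = [c_jL + (W cosα − U + T sinα) tanφ_j] / [W sinα − T cosα]
Without the anchor: N' = 365.3 kN/m, driving T_d = 758.0 kN/m, resisting R = 12·18.2 + 365.3·tan48.0° = 624.1 kN/m, FS = 0.82.
Setting FS = 1.27 and solving for T:
1.27·(758.0 − T cos49.9°) = 624.1 + T sin49.9°·tan48.0°
T·(sin49.9°·tan48.0° + 1.27·cos49.9°) = 1.27·758.0 − 624.1
T·(0.7649·1.1106 + 1.27·0.6441) = 962.7 − 624.1 = 338.6
T·1.6676 = 338.6
T = 203.0 kN/m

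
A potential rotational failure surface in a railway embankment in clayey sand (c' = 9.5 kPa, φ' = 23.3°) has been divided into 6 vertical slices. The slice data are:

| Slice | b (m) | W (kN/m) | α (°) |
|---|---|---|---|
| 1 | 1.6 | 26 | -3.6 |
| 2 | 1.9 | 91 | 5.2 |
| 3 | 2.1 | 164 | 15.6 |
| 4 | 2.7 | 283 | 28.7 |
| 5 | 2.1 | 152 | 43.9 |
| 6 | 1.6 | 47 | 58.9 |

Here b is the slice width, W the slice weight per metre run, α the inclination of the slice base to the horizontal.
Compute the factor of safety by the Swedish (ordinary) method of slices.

FS = 1.27

Ordinary method of slices: FS = Σ[c'·Δl_i + (W_i cosα_i)·tanφ'] / Σ W_i sinα_i, with Δl_i = b_i / cosα_i.
Slice 1: Δl = 1.6/cos(-3.6°) = 1.603 m; N'_1 = 26·cos(-3.6°) = 25.9; c'Δl = 15.23; W sinα = -1.6
Slice 2: Δl = 1.9/cos5.2° = 1.908 m; N'_2 = 91·cos5.2° = 90.6; c'Δl = 18.12; W sinα = 8.2
Slice 3: Δl = 2.1/cos15.6° = 2.180 m; N'_3 = 164·cos15.6° = 158.0; c'Δl = 20.71; W sinα = 44.1
Slice 4: Δl = 2.7/cos28.7° = 3.078 m; N'_4 = 283·cos28.7° = 248.2; c'Δl = 29.24; W sinα = 135.9
Slice 5: Δl = 2.1/cos43.9° = 2.914 m; N'_5 = 152·cos43.9° = 109.5; c'Δl = 27.69; W sinα = 105.4
Slice 6: Δl = 1.6/cos58.9° = 3.098 m; N'_6 = 47·cos58.9° = 24.3; c'Δl = 29.43; W sinα = 40.2
Σc'Δl = 140.4 kN/m; ΣN' = 656.6 kN/m; ΣW sinα = 332.3 kN/m
Resisting = 140.4 + 656.6·tan23.3° = 140.4 + 282.8 = 423.2 kN/m
FS = 423.2 / 332.3 = 1.274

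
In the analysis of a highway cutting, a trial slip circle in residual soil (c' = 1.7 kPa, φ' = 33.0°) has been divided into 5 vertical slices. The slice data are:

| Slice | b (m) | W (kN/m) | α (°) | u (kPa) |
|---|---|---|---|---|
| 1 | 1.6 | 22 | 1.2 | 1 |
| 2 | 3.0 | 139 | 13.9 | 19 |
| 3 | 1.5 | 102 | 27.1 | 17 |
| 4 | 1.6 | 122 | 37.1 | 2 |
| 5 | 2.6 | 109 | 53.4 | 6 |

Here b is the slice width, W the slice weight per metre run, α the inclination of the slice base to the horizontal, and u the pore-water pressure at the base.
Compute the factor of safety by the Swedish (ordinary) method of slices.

FS = 0.87

Ordinary method of slices: FS = Σ[c'·Δl_i + (W_i cosα_i − u_i·Δl_i)·tanφ'] / Σ W_i sinα_i, with Δl_i = b_i / cosα_i.
Slice 1: Δl = 1.6/cos1.2° = 1.600 m; N'_1 = 22·cos1.2° − 1·1.600 = 20.4; c'Δl = 2.72; W sinα = 0.5
Slice 2: Δl = 3.0/cos13.9° = 3.091 m; N'_2 = 139·cos13.9° − 19·3.091 = 76.2; c'Δl = 5.25; W sinα = 33.4
Slice 3: Δl = 1.5/cos27.1° = 1.685 m; N'_3 = 102·cos27.1° − 17·1.685 = 62.2; c'Δl = 2.86; W sinα = 46.5
Slice 4: Δl = 1.6/cos37.1° = 2.006 m; N'_4 = 122·cos37.1° − 2·2.006 = 93.3; c'Δl = 3.41; W sinα = 73.6
Slice 5: Δl = 2.6/cos53.4° = 4.361 m; N'_5 = 109·cos53.4° − 6·4.361 = 38.8; c'Δl = 7.41; W sinα = 87.5
Σc'Δl = 21.7 kN/m; ΣN' = 290.9 kN/m; ΣW sinα = 241.4 kN/m
Resisting = 21.7 + 290.9·tan33.0° = 21.7 + 188.9 = 210.6 kN/m
FS = 210.6 / 241.4 = 0.872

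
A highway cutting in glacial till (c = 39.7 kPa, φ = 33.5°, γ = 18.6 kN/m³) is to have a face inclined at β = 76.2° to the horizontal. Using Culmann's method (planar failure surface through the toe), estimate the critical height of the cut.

Culmann's analysis gives the critical failure plane at α_cr = (β + φ)/2 = (76.2 + 33.5)/2 = 54.9°, and the critical height
H_c = (4c/γ) · sinβ cosφ / [1 − cos(β − φ)]
    = (4·39.7/18.6) · sin76.2°·cos33.5° / [1 − cos(42.7°)]
    = 8.538 · 0.9711·0.8339 / [1 − 0.7349]
    = 8.538 · 0.8098 / 0.2651
    = 26.08 m

H_c = 26.08 m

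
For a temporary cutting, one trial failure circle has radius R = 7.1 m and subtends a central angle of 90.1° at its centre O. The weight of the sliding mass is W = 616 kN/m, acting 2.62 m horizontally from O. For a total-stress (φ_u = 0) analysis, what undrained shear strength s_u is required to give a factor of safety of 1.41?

FS = s_u·L_a·R / (W·d), so s_u = FS·W·d / (L_a·R).
Arc length L_a = R·θ = 7.1·(90.1°·π/180) = 7.1·1.5725 = 11.17 m
s_u = 1.41·616·2.62 / (11.17·7.1) = 2275.6 / 79.27 = 28.71 kPa

s_u = 28.7 kPa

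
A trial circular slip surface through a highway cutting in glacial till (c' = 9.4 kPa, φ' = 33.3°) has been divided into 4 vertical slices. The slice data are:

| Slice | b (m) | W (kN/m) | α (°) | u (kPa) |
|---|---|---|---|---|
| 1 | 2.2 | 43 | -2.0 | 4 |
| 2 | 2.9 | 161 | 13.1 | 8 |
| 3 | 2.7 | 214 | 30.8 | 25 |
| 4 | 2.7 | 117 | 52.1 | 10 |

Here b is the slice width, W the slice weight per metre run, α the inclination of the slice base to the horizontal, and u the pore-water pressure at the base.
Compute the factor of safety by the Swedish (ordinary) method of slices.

Ordinary method of slices: FS = Σ[c'·Δl_i + (W_i cosα_i − u_i·Δl_i)·tanφ'] / Σ W_i sinα_i, with Δl_i = b_i / cosα_i.
Slice 1: Δl = 2.2/cos(-2.0°) = 2.201 m; N'_1 = 43·cos(-2.0°) − 4·2.201 = 34.2; c'Δl = 20.69; W sinα = -1.5
Slice 2: Δl = 2.9/cos13.1° = 2.977 m; N'_2 = 161·cos13.1° − 8·2.977 = 133.0; c'Δl = 27.99; W sinα = 36.5
Slice 3: Δl = 2.7/cos30.8° = 3.143 m; N'_3 = 214·cos30.8° − 25·3.143 = 105.2; c'Δl = 29.55; W sinα = 109.6
Slice 4: Δl = 2.7/cos52.1° = 4.395 m; N'_4 = 117·cos52.1° − 10·4.395 = 27.9; c'Δl = 41.32; W sinα = 92.3
Σc'Δl = 119.5 kN/m; ΣN' = 300.3 kN/m; ΣW sinα = 236.9 kN/m
Resisting = 119.5 + 300.3·tan33.3° = 119.5 + 197.3 = 316.8 kN/m
FS = 316.8 / 236.9 = 1.337

FS = 1.34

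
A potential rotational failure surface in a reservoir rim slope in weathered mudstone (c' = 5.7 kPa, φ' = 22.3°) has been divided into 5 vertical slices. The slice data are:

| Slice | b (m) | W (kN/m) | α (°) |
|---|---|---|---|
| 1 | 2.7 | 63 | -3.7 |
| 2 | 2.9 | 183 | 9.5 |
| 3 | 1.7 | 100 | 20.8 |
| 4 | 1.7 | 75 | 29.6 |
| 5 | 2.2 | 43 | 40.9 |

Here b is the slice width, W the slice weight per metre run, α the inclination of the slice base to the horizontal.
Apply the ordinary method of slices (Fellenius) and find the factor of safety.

FS = 1.96

Ordinary method of slices: FS = Σ[c'·Δl_i + (W_i cosα_i)·tanφ'] / Σ W_i sinα_i, with Δl_i = b_i / cosα_i.
Slice 1: Δl = 2.7/cos(-3.7°) = 2.706 m; N'_1 = 63·cos(-3.7°) = 62.9; c'Δl = 15.42; W sinα = -4.1
Slice 2: Δl = 2.9/cos9.5° = 2.940 m; N'_2 = 183·cos9.5° = 180.5; c'Δl = 16.76; W sinα = 30.2
Slice 3: Δl = 1.7/cos20.8° = 1.819 m; N'_3 = 100·cos20.8° = 93.5; c'Δl = 10.37; W sinα = 35.5
Slice 4: Δl = 1.7/cos29.6° = 1.955 m; N'_4 = 75·cos29.6° = 65.2; c'Δl = 11.14; W sinα = 37.0
Slice 5: Δl = 2.2/cos40.9° = 2.911 m; N'_5 = 43·cos40.9° = 32.5; c'Δl = 16.59; W sinα = 28.2
Σc'Δl = 70.3 kN/m; ΣN' = 434.6 kN/m; ΣW sinα = 126.8 kN/m
Resisting = 70.3 + 434.6·tan22.3° = 70.3 + 178.2 = 248.5 kN/m
FS = 248.5 / 126.8 = 1.959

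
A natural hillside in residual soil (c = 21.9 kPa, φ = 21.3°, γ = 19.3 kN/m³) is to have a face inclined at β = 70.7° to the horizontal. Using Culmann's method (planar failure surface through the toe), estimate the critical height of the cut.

H_c = 11.43 m

Culmann's analysis gives the critical failure plane at α_cr = (β + φ)/2 = (70.7 + 21.3)/2 = 46.0°, and the critical height
H_c = (4c/γ) · sinβ cosφ / [1 − cos(β − φ)]
    = (4·21.9/19.3) · sin70.7°·cos21.3° / [1 − cos(49.4°)]
    = 4.539 · 0.9438·0.9317 / [1 − 0.6508]
    = 4.539 · 0.8793 / 0.3492
    = 11.43 m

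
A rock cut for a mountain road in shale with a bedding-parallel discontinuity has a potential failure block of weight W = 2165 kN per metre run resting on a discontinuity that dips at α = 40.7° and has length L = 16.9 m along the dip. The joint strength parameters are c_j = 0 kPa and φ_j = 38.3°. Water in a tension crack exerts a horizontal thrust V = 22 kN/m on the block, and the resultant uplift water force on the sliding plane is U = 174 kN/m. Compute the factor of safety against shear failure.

FS = 0.80

Resolving the block weight along and normal to the plane and applying the Mohr–Coulomb strength on the joint:
N' = W cosα − U − V sinα = 2165·cos40.7° − 174 − 22·sin40.7° = 1453.0 kN/m
Driving force T = W sinα + V cosα = 2165·sin40.7° + 22·cos40.7° = 1428.5 kN/m
Resisting force R = c_j·L + N'·tanφ_j = 0·16.9 + 1453.0·tan38.3° = 0.0 + 1147.5 = 1147.5 kN/m
FS = R / T = 1147.5 / 1428.5 = 0.803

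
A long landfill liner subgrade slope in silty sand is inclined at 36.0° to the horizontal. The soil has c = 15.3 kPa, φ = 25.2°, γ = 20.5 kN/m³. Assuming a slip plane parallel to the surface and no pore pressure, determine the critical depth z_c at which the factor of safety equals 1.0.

Setting FS = 1.00 in FS = [c + γz cos²β tanφ] / [γz sinβ cosβ] and solving for z:
z = c / [γ cosβ (FS·sinβ − cosβ·tanφ)]
  = 15.3 / [20.5·cos36.0°·(1.00·sin36.0° − cos36.0°·tan25.2°)]
  = 15.3 / [20.5·0.8090·(1.00·0.5878 − 0.8090·0.4706)]
  = 15.3 / 3.4346 = 4.455 m

z_c = 4.45 m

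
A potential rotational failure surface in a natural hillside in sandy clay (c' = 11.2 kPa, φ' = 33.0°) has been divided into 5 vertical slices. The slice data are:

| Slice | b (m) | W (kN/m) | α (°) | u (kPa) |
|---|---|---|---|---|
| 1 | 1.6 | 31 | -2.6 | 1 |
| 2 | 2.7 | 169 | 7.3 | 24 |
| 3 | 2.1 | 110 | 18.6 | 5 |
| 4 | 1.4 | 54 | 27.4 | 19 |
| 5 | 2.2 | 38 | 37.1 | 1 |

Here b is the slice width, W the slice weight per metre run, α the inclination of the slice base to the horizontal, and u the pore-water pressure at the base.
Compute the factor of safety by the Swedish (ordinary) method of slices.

FS = 2.89

Ordinary method of slices: FS = Σ[c'·Δl_i + (W_i cosα_i − u_i·Δl_i)·tanφ'] / Σ W_i sinα_i, with Δl_i = b_i / cosα_i.
Slice 1: Δl = 1.6/cos(-2.6°) = 1.602 m; N'_1 = 31·cos(-2.6°) − 1·1.602 = 29.4; c'Δl = 17.94; W sinα = -1.4
Slice 2: Δl = 2.7/cos7.3° = 2.722 m; N'_2 = 169·cos7.3° − 24·2.722 = 102.3; c'Δl = 30.49; W sinα = 21.5
Slice 3: Δl = 2.1/cos18.6° = 2.216 m; N'_3 = 110·cos18.6° − 5·2.216 = 93.2; c'Δl = 24.82; W sinα = 35.1
Slice 4: Δl = 1.4/cos27.4° = 1.577 m; N'_4 = 54·cos27.4° − 19·1.577 = 18.0; c'Δl = 17.66; W sinα = 24.9
Slice 5: Δl = 2.2/cos37.1° = 2.758 m; N'_5 = 38·cos37.1° − 1·2.758 = 27.5; c'Δl = 30.89; W sinα = 22.9
Σc'Δl = 121.8 kN/m; ΣN' = 270.4 kN/m; ΣW sinα = 102.9 kN/m
Resisting = 121.8 + 270.4·tan33.0° = 121.8 + 175.6 = 297.4 kN/m
FS = 297.4 / 102.9 = 2.889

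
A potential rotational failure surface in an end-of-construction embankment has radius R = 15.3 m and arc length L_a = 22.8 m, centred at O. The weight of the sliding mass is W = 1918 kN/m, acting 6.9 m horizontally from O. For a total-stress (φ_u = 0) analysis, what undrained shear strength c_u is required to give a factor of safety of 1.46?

FS = c_u·L_a·R / (W·d), so c_u = FS·W·d / (L_a·R).
c_u = 1.46·1918·6.9 / (22.80·15.3) = 19321.9 / 348.84 = 55.39 kPa

c_u = 55.4 kPa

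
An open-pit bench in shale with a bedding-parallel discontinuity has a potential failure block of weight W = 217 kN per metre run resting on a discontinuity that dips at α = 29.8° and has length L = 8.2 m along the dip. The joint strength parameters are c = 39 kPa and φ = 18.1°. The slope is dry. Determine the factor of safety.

FS = 3.54

Resolving the block weight along and normal to the plane and applying the Mohr–Coulomb strength on the joint:
N' = W cosα = 217·cos29.8° = 188.3 kN/m
Driving force T = W sinα = 217·sin29.8° = 107.8 kN/m
Resisting force R = c·L + N'·tanφ = 39·8.2 + 188.3·tan18.1° = 319.8 + 61.5 = 381.3 kN/m
FS = R / T = 381.3 / 107.8 = 3.536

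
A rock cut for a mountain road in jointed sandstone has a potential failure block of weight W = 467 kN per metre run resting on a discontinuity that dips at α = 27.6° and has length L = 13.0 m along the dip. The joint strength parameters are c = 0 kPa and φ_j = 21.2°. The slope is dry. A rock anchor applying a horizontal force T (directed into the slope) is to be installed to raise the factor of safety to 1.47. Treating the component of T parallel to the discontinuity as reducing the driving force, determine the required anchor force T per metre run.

T = 106 kN/m

Resolving forces along and normal to the sliding plane, with the horizontal anchor force T adding T·sinα to the effective normal force and T·cosα acting up the plane against the driving force:
FS = [cL + (W cosα + T sinα) tanφ_j] / [W sinα − T cosα]
Without the anchor: N' = 413.9 kN/m, driving T_d = 216.4 kN/m, resisting R = 0·13.0 + 413.9·tan21.2° = 160.5 kN/m, FS = 0.74.
Setting FS = 1.47 and solving for T:
1.47·(216.4 − T cos27.6°) = 160.5 + T sin27.6°·tan21.2°
T·(sin27.6°·tan21.2° + 1.47·cos27.6°) = 1.47·216.4 − 160.5
T·(0.4633·0.3879 + 1.47·0.8862) = 318.0 − 160.5 = 157.5
T·1.4824 = 157.5
T = 106.3 kN/m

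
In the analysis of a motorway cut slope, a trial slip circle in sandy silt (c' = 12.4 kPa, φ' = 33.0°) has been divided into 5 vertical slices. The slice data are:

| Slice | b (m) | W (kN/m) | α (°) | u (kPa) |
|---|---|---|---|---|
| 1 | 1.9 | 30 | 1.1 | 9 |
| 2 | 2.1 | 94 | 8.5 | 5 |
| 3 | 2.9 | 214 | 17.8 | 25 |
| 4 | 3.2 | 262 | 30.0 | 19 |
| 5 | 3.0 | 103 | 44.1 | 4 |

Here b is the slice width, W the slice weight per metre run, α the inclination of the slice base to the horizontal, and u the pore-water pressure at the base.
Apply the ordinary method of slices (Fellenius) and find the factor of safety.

FS = 1.66

Ordinary method of slices: FS = Σ[c'·Δl_i + (W_i cosα_i − u_i·Δl_i)·tanφ'] / Σ W_i sinα_i, with Δl_i = b_i / cosα_i.
Slice 1: Δl = 1.9/cos1.1° = 1.900 m; N'_1 = 30·cos1.1° − 9·1.900 = 12.9; c'Δl = 23.56; W sinα = 0.6
Slice 2: Δl = 2.1/cos8.5° = 2.123 m; N'_2 = 94·cos8.5° − 5·2.123 = 82.4; c'Δl = 26.33; W sinα = 13.9
Slice 3: Δl = 2.9/cos17.8° = 3.046 m; N'_3 = 214·cos17.8° − 25·3.046 = 127.6; c'Δl = 37.77; W sinα = 65.4
Slice 4: Δl = 3.2/cos30.0° = 3.695 m; N'_4 = 262·cos30.0° − 19·3.695 = 156.7; c'Δl = 45.82; W sinα = 131.0
Slice 5: Δl = 3.0/cos44.1° = 4.178 m; N'_5 = 103·cos44.1° − 4·4.178 = 57.3; c'Δl = 51.80; W sinα = 71.7
Σc'Δl = 185.3 kN/m; ΣN' = 436.8 kN/m; ΣW sinα = 282.6 kN/m
Resisting = 185.3 + 436.8·tan33.0° = 185.3 + 283.7 = 468.9 kN/m
FS = 468.9 / 282.6 = 1.660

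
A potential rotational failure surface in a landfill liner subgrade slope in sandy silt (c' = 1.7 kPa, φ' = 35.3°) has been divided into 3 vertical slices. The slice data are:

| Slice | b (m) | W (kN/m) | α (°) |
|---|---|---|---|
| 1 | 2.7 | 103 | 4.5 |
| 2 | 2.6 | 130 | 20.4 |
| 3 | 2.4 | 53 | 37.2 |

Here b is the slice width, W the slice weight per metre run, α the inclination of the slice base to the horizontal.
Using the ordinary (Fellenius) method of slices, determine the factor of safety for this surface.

Ordinary method of slices: FS = Σ[c'·Δl_i + (W_i cosα_i)·tanφ'] / Σ W_i sinα_i, with Δl_i = b_i / cosα_i.
Slice 1: Δl = 2.7/cos4.5° = 2.708 m; N'_1 = 103·cos4.5° = 102.7; c'Δl = 4.60; W sinα = 8.1
Slice 2: Δl = 2.6/cos20.4° = 2.774 m; N'_2 = 130·cos20.4° = 121.8; c'Δl = 4.72; W sinα = 45.3
Slice 3: Δl = 2.4/cos37.2° = 3.013 m; N'_3 = 53·cos37.2° = 42.2; c'Δl = 5.12; W sinα = 32.0
Σc'Δl = 14.4 kN/m; ΣN' = 266.7 kN/m; ΣW sinα = 85.4 kN/m
Resisting = 14.4 + 266.7·tan35.3° = 14.4 + 188.9 = 203.3 kN/m
FS = 203.3 / 85.4 = 2.380

FS = 2.38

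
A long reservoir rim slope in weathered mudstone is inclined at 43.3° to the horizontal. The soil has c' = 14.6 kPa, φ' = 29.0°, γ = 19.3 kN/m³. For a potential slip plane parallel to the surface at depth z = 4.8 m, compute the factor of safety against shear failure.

For an infinite slope with a slip plane parallel to the surface (no pore pressure): FS = [c' + γz cos²β tanφ'] / [γz sinβ cosβ].
γz = 19.3·4.8 = 92.64 kN/m²
Numerator = 14.6 + 92.64·cos²43.3°·tan29.0° = 14.6 + 92.64·0.5297·0.5543 = 41.798 kPa
Denominator = 92.64·sin43.3°·cos43.3° = 92.64·0.6858·0.7278 = 46.238 kPa
FS = 41.798 / 46.238 = 0.904

FS = 0.90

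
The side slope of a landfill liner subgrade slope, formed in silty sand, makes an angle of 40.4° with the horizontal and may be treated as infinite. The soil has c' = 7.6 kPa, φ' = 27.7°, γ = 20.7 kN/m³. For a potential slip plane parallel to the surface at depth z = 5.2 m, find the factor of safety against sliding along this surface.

For an infinite slope with a slip plane parallel to the surface (no pore pressure): FS = [c' + γz cos²β tanφ'] / [γz sinβ cosβ].
γz = 20.7·5.2 = 107.64 kN/m²
Numerator = 7.6 + 107.64·cos²40.4°·tan27.7° = 7.6 + 107.64·0.5799·0.5250 = 40.374 kPa
Denominator = 107.64·sin40.4°·cos40.4° = 107.64·0.6481·0.7615 = 53.128 kPa
FS = 40.374 / 53.128 = 0.760

FS = 0.76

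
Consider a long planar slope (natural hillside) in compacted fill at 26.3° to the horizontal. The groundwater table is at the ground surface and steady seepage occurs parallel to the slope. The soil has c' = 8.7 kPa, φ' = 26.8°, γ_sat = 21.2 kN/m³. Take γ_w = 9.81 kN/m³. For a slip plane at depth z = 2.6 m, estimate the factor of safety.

With seepage parallel to the slope and the water table at the surface, the effective normal stress on the slip plane uses the buoyant unit weight γ' = γ_sat − γ_w while the driving shear stress uses γ_sat:
FS = [c' + γ' z cos²β tanφ'] / [γ_sat z sinβ cosβ]
γ' = 21.2 − 9.81 = 11.39 kN/m³
Numerator = 8.7 + 11.39·2.6·cos²26.3°·tan26.8° = 8.7 + 11.39·2.6·0.8037·0.5051 = 20.722 kPa
Denominator = 21.2·2.6·sin26.3°·cos26.3° = 21.2·2.6·0.4431·0.8965 = 21.894 kPa
FS = 20.722 / 21.894 = 0.946

FS = 0.95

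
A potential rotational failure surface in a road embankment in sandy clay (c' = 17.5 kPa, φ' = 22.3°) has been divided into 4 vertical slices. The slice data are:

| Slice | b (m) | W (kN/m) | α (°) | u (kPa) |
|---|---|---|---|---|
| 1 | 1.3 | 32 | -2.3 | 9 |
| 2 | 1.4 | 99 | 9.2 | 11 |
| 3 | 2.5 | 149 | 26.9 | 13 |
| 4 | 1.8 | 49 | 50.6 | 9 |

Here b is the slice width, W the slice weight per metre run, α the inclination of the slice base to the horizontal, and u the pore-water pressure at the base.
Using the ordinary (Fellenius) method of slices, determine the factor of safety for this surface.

Ordinary method of slices: FS = Σ[c'·Δl_i + (W_i cosα_i − u_i·Δl_i)·tanφ'] / Σ W_i sinα_i, with Δl_i = b_i / cosα_i.
Slice 1: Δl = 1.3/cos(-2.3°) = 1.301 m; N'_1 = 32·cos(-2.3°) − 9·1.301 = 20.3; c'Δl = 22.77; W sinα = -1.3
Slice 2: Δl = 1.4/cos9.2° = 1.418 m; N'_2 = 99·cos9.2° − 11·1.418 = 82.1; c'Δl = 24.82; W sinα = 15.8
Slice 3: Δl = 2.5/cos26.9° = 2.803 m; N'_3 = 149·cos26.9° − 13·2.803 = 96.4; c'Δl = 49.06; W sinα = 67.4
Slice 4: Δl = 1.8/cos50.6° = 2.836 m; N'_4 = 49·cos50.6° − 9·2.836 = 5.6; c'Δl = 49.63; W sinα = 37.9
Σc'Δl = 146.3 kN/m; ΣN' = 204.4 kN/m; ΣW sinα = 119.8 kN/m
Resisting = 146.3 + 204.4·tan22.3° = 146.3 + 83.8 = 230.1 kN/m
FS = 230.1 / 119.8 = 1.920

FS = 1.92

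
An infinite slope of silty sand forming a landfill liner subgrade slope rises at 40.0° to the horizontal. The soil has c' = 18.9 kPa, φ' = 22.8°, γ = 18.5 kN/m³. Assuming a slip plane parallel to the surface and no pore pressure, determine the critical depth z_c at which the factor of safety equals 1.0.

z_c = 4.16 m

Setting FS = 1.00 in FS = [c' + γz cos²β tanφ'] / [γz sinβ cosβ] and solving for z:
z = c' / [γ cosβ (FS·sinβ − cosβ·tanφ')]
  = 18.9 / [18.5·cos40.0°·(1.00·sin40.0° − cos40.0°·tan22.8°)]
  = 18.9 / [18.5·0.7660·(1.00·0.6428 − 0.7660·0.4204)]
  = 18.9 / 4.5459 = 4.158 m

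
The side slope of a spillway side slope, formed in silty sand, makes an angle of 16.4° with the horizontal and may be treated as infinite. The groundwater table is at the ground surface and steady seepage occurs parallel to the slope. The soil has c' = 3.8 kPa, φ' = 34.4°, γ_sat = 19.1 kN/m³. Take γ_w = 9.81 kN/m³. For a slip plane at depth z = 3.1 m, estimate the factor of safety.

FS = 1.37

With seepage parallel to the slope and the water table at the surface, the effective normal stress on the slip plane uses the buoyant unit weight γ' = γ_sat − γ_w while the driving shear stress uses γ_sat:
FS = [c' + γ' z cos²β tanφ'] / [γ_sat z sinβ cosβ]
γ' = 19.1 − 9.81 = 9.29 kN/m³
Numerator = 3.8 + 9.29·3.1·cos²16.4°·tan34.4° = 3.8 + 9.29·3.1·0.9203·0.6847 = 21.947 kPa
Denominator = 19.1·3.1·sin16.4°·cos16.4° = 19.1·3.1·0.2823·0.9593 = 16.037 kPa
FS = 21.947 / 16.037 = 1.369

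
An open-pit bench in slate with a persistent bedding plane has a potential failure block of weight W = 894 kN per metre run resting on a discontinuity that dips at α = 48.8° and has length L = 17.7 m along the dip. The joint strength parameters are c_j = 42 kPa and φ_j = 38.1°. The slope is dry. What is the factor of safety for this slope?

Resolving the block weight along and normal to the plane and applying the Mohr–Coulomb strength on the joint:
N' = W cosα = 894·cos48.8° = 588.9 kN/m
Driving force T = W sinα = 894·sin48.8° = 672.7 kN/m
Resisting force R = c_j·L + N'·tanφ_j = 42·17.7 + 588.9·tan38.1° = 743.4 + 461.7 = 1205.1 kN/m
FS = R / T = 1205.1 / 672.7 = 1.792

FS = 1.79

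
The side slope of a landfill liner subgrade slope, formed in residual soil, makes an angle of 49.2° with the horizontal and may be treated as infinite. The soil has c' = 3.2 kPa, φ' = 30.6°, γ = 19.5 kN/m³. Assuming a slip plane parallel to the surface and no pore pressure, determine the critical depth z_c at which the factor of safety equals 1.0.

Setting FS = 1.00 in FS = [c' + γz cos²β tanφ'] / [γz sinβ cosβ] and solving for z:
z = c' / [γ cosβ (FS·sinβ − cosβ·tanφ')]
  = 3.2 / [19.5·cos49.2°·(1.00·sin49.2° − cos49.2°·tan30.6°)]
  = 3.2 / [19.5·0.6534·(1.00·0.7570 − 0.6534·0.5914)]
  = 3.2 / 4.7216 = 0.678 m

z_c = 0.68 m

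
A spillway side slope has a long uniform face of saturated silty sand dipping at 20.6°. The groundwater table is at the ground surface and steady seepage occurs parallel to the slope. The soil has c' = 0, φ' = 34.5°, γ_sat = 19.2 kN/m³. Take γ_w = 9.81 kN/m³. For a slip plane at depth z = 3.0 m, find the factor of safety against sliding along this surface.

FS = 0.89

With seepage parallel to the slope and the water table at the surface, the effective normal stress on the slip plane uses the buoyant unit weight γ' = γ_sat − γ_w while the driving shear stress uses γ_sat:
FS = [c' + γ' z cos²β tanφ'] / [γ_sat z sinβ cosβ]
(For c' = 0 this reduces to FS = (γ'/γ_sat)·tanφ'/tanβ.)
γ' = 19.2 − 9.81 = 9.39 kN/m³
Numerator = 0.0 + 9.39·3.0·cos²20.6°·tan34.5° = 0.0 + 9.39·3.0·0.8762·0.6873 = 16.964 kPa
Denominator = 19.2·3.0·sin20.6°·cos20.6° = 19.2·3.0·0.3518·0.9361 = 18.970 kPa
FS = 16.964 / 18.970 = 0.894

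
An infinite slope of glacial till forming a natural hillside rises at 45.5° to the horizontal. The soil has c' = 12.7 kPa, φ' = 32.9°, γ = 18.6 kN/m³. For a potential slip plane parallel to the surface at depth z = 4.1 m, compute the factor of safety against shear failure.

For an infinite slope with a slip plane parallel to the surface (no pore pressure): FS = [c' + γz cos²β tanφ'] / [γz sinβ cosβ].
γz = 18.6·4.1 = 76.26 kN/m²
Numerator = 12.7 + 76.26·cos²45.5°·tan32.9° = 12.7 + 76.26·0.4913·0.6469 = 36.937 kPa
Denominator = 76.26·sin45.5°·cos45.5° = 76.26·0.7133·0.7009 = 38.124 kPa
FS = 36.937 / 38.124 = 0.969

FS = 0.97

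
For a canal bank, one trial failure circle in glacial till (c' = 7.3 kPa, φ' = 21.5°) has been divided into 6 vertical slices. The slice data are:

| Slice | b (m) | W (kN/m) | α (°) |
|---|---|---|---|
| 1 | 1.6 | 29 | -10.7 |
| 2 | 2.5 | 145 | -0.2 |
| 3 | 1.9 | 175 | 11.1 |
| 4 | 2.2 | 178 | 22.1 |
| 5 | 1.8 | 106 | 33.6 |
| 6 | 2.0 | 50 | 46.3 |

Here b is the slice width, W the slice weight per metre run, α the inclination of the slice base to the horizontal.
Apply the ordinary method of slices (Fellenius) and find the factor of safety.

FS = 1.83

Ordinary method of slices: FS = Σ[c'·Δl_i + (W_i cosα_i)·tanφ'] / Σ W_i sinα_i, with Δl_i = b_i / cosα_i.
Slice 1: Δl = 1.6/cos(-10.7°) = 1.628 m; N'_1 = 29·cos(-10.7°) = 28.5; c'Δl = 11.89; W sinα = -5.4
Slice 2: Δl = 2.5/cos(-0.2°) = 2.500 m; N'_2 = 145·cos(-0.2°) = 145.0; c'Δl = 18.25; W sinα = -0.5
Slice 3: Δl = 1.9/cos11.1° = 1.936 m; N'_3 = 175·cos11.1° = 171.7; c'Δl = 14.13; W sinα = 33.7
Slice 4: Δl = 2.2/cos22.1° = 2.374 m; N'_4 = 178·cos22.1° = 164.9; c'Δl = 17.33; W sinα = 67.0
Slice 5: Δl = 1.8/cos33.6° = 2.161 m; N'_5 = 106·cos33.6° = 88.3; c'Δl = 15.78; W sinα = 58.7
Slice 6: Δl = 2.0/cos46.3° = 2.895 m; N'_6 = 50·cos46.3° = 34.5; c'Δl = 21.13; W sinα = 36.1
Σc'Δl = 98.5 kN/m; ΣN' = 633.0 kN/m; ΣW sinα = 189.6 kN/m
Resisting = 98.5 + 633.0·tan21.5° = 98.5 + 249.3 = 347.8 kN/m
FS = 347.8 / 189.6 = 1.835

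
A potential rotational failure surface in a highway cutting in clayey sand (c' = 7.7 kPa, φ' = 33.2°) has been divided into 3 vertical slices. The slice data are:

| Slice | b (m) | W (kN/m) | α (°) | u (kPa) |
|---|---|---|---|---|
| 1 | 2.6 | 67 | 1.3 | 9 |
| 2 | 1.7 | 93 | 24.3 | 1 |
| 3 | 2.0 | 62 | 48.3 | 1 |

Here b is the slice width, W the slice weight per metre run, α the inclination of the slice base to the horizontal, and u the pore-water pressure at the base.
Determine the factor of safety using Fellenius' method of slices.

Ordinary method of slices: FS = Σ[c'·Δl_i + (W_i cosα_i − u_i·Δl_i)·tanφ'] / Σ W_i sinα_i, with Δl_i = b_i / cosα_i.
Slice 1: Δl = 2.6/cos1.3° = 2.601 m; N'_1 = 67·cos1.3° − 9·2.601 = 43.6; c'Δl = 20.03; W sinα = 1.5
Slice 2: Δl = 1.7/cos24.3° = 1.865 m; N'_2 = 93·cos24.3° − 1·1.865 = 82.9; c'Δl = 14.36; W sinα = 38.3
Slice 3: Δl = 2.0/cos48.3° = 3.006 m; N'_3 = 62·cos48.3° − 1·3.006 = 38.2; c'Δl = 23.15; W sinα = 46.3
Σc'Δl = 57.5 kN/m; ΣN' = 164.7 kN/m; ΣW sinα = 86.1 kN/m
Resisting = 57.5 + 164.7·tan33.2° = 57.5 + 107.8 = 165.3 kN/m
FS = 165.3 / 86.1 = 1.920

FS = 1.92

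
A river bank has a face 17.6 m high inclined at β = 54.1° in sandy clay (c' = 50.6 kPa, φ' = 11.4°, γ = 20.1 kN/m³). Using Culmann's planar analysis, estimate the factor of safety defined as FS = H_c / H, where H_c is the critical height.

H_c = (4c'/γ) · sinβ cosφ' / [1 − cos(β − φ')]
    = (4·50.6/20.1) · sin54.1°·cos11.4° / [1 − cos42.7°]
    = 10.070 · 0.7941 / 0.2651 = 30.16 m
FS = H_c / H = 30.16 / 17.6 = 1.714

FS = 1.71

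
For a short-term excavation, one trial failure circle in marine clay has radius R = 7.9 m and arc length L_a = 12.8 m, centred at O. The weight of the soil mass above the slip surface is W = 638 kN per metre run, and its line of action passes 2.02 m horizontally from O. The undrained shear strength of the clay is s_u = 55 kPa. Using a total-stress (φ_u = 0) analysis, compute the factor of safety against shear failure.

FS = 4.32

Taking moments about the centre O, the resisting moment is provided by the undrained shear strength acting along the arc:
M_R = s_u·L_a·R = 55·12.80·7.9 = 5561.6 kN·m/m
M_D = W·d = 638·2.02 = 1288.8 kN·m/m
FS = M_R / M_D = 5561.6 / 1288.8 = 4.315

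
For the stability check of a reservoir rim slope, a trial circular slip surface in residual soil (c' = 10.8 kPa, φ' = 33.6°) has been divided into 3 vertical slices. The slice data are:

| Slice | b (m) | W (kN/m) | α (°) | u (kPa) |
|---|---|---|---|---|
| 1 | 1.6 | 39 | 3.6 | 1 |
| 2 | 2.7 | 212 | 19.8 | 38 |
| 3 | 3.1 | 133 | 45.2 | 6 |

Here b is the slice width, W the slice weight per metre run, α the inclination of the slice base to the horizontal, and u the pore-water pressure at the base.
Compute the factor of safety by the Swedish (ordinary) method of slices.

FS = 1.34

Ordinary method of slices: FS = Σ[c'·Δl_i + (W_i cosα_i − u_i·Δl_i)·tanφ'] / Σ W_i sinα_i, with Δl_i = b_i / cosα_i.
Slice 1: Δl = 1.6/cos3.6° = 1.603 m; N'_1 = 39·cos3.6° − 1·1.603 = 37.3; c'Δl = 17.31; W sinα = 2.4
Slice 2: Δl = 2.7/cos19.8° = 2.870 m; N'_2 = 212·cos19.8° − 38·2.870 = 90.4; c'Δl = 30.99; W sinα = 71.8
Slice 3: Δl = 3.1/cos45.2° = 4.399 m; N'_3 = 133·cos45.2° − 6·4.399 = 67.3; c'Δl = 47.51; W sinα = 94.4
Σc'Δl = 95.8 kN/m; ΣN' = 195.1 kN/m; ΣW sinα = 168.6 kN/m
Resisting = 95.8 + 195.1·tan33.6° = 95.8 + 129.6 = 225.4 kN/m
FS = 225.4 / 168.6 = 1.337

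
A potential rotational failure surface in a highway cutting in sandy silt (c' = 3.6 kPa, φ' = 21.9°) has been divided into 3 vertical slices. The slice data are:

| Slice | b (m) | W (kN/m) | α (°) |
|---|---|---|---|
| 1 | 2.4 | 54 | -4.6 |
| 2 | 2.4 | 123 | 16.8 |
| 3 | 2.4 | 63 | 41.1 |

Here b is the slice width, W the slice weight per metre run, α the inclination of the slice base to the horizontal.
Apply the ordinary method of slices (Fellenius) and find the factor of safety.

FS = 1.61

Ordinary method of slices: FS = Σ[c'·Δl_i + (W_i cosα_i)·tanφ'] / Σ W_i sinα_i, with Δl_i = b_i / cosα_i.
Slice 1: Δl = 2.4/cos(-4.6°) = 2.408 m; N'_1 = 54·cos(-4.6°) = 53.8; c'Δl = 8.67; W sinα = -4.3
Slice 2: Δl = 2.4/cos16.8° = 2.507 m; N'_2 = 123·cos16.8° = 117.8; c'Δl = 9.03; W sinα = 35.6
Slice 3: Δl = 2.4/cos41.1° = 3.185 m; N'_3 = 63·cos41.1° = 47.5; c'Δl = 11.47; W sinα = 41.4
Σc'Δl = 29.2 kN/m; ΣN' = 219.1 kN/m; ΣW sinα = 72.6 kN/m
Resisting = 29.2 + 219.1·tan21.9° = 29.2 + 88.1 = 117.2 kN/m
FS = 117.2 / 72.6 = 1.614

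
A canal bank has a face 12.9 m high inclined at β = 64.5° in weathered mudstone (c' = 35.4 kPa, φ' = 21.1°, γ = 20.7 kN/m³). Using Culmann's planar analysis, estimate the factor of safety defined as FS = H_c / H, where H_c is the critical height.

H_c = (4c'/γ) · sinβ cosφ' / [1 − cos(β − φ')]
    = (4·35.4/20.7) · sin64.5°·cos21.1° / [1 − cos43.4°]
    = 6.841 · 0.8421 / 0.2734 = 21.07 m
FS = H_c / H = 21.07 / 12.9 = 1.633

FS = 1.63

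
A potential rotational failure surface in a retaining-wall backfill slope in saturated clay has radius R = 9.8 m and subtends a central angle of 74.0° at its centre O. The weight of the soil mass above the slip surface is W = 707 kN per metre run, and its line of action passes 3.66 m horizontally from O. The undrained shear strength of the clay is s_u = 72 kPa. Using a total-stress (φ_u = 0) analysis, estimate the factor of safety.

FS = 3.45

Taking moments about the centre O, the resisting moment is provided by the undrained shear strength acting along the arc:
Arc length L_a = R·θ = 9.8·(74.0°·π/180) = 9.8·1.2915 = 12.66 m
M_R = s_u·L_a·R = 72·12.66·9.8 = 8930.9 kN·m/m
M_D = W·d = 707·3.66 = 2587.6 kN·m/m
FS = M_R / M_D = 8930.9 / 2587.6 = 3.451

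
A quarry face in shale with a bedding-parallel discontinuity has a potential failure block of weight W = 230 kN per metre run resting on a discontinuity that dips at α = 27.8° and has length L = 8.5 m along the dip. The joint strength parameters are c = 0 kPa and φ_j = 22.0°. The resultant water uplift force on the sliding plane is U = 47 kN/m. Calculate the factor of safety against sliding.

Resolving the block weight along and normal to the plane and applying the Mohr–Coulomb strength on the joint:
N' = W cosα − U = 230·cos27.8° − 47 = 156.5 kN/m
Driving force T = W sinα = 230·sin27.8° = 107.3 kN/m
Resisting force R = c·L + N'·tanφ_j = 0·8.5 + 156.5·tan22.0° = 0.0 + 63.2 = 63.2 kN/m
FS = R / T = 63.2 / 107.3 = 0.589

FS = 0.59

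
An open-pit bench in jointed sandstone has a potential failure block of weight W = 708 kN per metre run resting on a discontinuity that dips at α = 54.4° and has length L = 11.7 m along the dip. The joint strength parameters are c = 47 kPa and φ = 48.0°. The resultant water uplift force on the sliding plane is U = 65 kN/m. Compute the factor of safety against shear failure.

FS = 1.62

Resolving the block weight along and normal to the plane and applying the Mohr–Coulomb strength on the joint:
N' = W cosα − U = 708·cos54.4° − 65 = 347.1 kN/m
Driving force T = W sinα = 708·sin54.4° = 575.7 kN/m
Resisting force R = c·L + N'·tanφ = 47·11.7 + 347.1·tan48.0° = 549.9 + 385.5 = 935.4 kN/m
FS = R / T = 935.4 / 575.7 = 1.625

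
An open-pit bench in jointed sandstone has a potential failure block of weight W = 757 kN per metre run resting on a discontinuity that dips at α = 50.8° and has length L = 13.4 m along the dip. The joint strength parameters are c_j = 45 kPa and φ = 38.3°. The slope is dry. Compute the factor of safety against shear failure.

Resolving the block weight along and normal to the plane and applying the Mohr–Coulomb strength on the joint:
N' = W cosα = 757·cos50.8° = 478.4 kN/m
Driving force T = W sinα = 757·sin50.8° = 586.6 kN/m
Resisting force R = c_j·L + N'·tanφ = 45·13.4 + 478.4·tan38.3° = 603.0 + 377.9 = 980.9 kN/m
FS = R / T = 980.9 / 586.6 = 1.672

FS = 1.67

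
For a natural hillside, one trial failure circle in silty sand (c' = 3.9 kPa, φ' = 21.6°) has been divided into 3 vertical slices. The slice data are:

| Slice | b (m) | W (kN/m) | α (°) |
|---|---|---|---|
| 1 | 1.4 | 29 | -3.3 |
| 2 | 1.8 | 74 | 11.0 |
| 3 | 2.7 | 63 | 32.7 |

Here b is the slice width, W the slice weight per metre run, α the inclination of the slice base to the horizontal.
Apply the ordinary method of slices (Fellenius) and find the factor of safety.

FS = 1.86

Ordinary method of slices: FS = Σ[c'·Δl_i + (W_i cosα_i)·tanφ'] / Σ W_i sinα_i, with Δl_i = b_i / cosα_i.
Slice 1: Δl = 1.4/cos(-3.3°) = 1.402 m; N'_1 = 29·cos(-3.3°) = 29.0; c'Δl = 5.47; W sinα = -1.7
Slice 2: Δl = 1.8/cos11.0° = 1.834 m; N'_2 = 74·cos11.0° = 72.6; c'Δl = 7.15; W sinα = 14.1
Slice 3: Δl = 2.7/cos32.7° = 3.209 m; N'_3 = 63·cos32.7° = 53.0; c'Δl = 12.51; W sinα = 34.0
Σc'Δl = 25.1 kN/m; ΣN' = 154.6 kN/m; ΣW sinα = 46.5 kN/m
Resisting = 25.1 + 154.6·tan21.6° = 25.1 + 61.2 = 86.3 kN/m
FS = 86.3 / 46.5 = 1.858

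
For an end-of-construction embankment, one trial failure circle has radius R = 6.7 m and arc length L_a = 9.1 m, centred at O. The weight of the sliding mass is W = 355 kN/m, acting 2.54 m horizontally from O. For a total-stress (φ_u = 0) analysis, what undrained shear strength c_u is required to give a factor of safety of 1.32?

c_u = 19.5 kPa

FS = c_u·L_a·R / (W·d), so c_u = FS·W·d / (L_a·R).
c_u = 1.32·355·2.54 / (9.10·6.7) = 1190.2 / 60.97 = 19.52 kPa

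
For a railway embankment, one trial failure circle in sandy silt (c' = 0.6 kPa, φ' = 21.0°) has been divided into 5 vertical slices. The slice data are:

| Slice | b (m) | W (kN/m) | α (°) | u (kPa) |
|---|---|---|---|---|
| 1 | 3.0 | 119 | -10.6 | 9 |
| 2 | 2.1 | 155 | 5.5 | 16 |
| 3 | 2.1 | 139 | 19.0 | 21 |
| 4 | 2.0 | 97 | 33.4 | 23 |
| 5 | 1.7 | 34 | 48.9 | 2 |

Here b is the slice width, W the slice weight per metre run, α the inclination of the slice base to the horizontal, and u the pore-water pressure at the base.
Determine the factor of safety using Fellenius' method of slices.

Ordinary method of slices: FS = Σ[c'·Δl_i + (W_i cosα_i − u_i·Δl_i)·tanφ'] / Σ W_i sinα_i, with Δl_i = b_i / cosα_i.
Slice 1: Δl = 3.0/cos(-10.6°) = 3.052 m; N'_1 = 119·cos(-10.6°) − 9·3.052 = 89.5; c'Δl = 1.83; W sinα = -21.9
Slice 2: Δl = 2.1/cos5.5° = 2.110 m; N'_2 = 155·cos5.5° − 16·2.110 = 120.5; c'Δl = 1.27; W sinα = 14.9
Slice 3: Δl = 2.1/cos19.0° = 2.221 m; N'_3 = 139·cos19.0° − 21·2.221 = 84.8; c'Δl = 1.33; W sinα = 45.3
Slice 4: Δl = 2.0/cos33.4° = 2.396 m; N'_4 = 97·cos33.4° − 23·2.396 = 25.9; c'Δl = 1.44; W sinα = 53.4
Slice 5: Δl = 1.7/cos48.9° = 2.586 m; N'_5 = 34·cos48.9° − 2·2.586 = 17.2; c'Δl = 1.55; W sinα = 25.6
Σc'Δl = 7.4 kN/m; ΣN' = 337.9 kN/m; ΣW sinα = 117.2 kN/m
Resisting = 7.4 + 337.9·tan21.0° = 7.4 + 129.7 = 137.1 kN/m
FS = 137.1 / 117.2 = 1.170

FS = 1.17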